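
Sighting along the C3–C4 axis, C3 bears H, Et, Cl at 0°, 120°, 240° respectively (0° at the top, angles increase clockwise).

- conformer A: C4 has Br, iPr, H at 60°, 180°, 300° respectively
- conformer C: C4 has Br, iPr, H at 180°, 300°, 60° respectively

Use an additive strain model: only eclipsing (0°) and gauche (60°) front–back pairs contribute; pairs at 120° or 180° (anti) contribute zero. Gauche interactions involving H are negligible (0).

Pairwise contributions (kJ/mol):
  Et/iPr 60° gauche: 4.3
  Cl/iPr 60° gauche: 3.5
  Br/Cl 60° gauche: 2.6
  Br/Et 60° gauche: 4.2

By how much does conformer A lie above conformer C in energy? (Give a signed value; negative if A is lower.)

+1.7 kJ/mol

A (staggered): Et(120°)/Br(60°) gauche 4.2; Et(120°)/iPr(180°) gauche 4.3; Cl(240°)/iPr(180°) gauche 3.5 → 12.0 kJ/mol.
C (staggered): Et(120°)/Br(180°) gauche 4.2; Cl(240°)/Br(180°) gauche 2.6; Cl(240°)/iPr(300°) gauche 3.5 → 10.3 kJ/mol.
E(A) − E(C) = 12.0 − 10.3 = +1.7 kJ/mol.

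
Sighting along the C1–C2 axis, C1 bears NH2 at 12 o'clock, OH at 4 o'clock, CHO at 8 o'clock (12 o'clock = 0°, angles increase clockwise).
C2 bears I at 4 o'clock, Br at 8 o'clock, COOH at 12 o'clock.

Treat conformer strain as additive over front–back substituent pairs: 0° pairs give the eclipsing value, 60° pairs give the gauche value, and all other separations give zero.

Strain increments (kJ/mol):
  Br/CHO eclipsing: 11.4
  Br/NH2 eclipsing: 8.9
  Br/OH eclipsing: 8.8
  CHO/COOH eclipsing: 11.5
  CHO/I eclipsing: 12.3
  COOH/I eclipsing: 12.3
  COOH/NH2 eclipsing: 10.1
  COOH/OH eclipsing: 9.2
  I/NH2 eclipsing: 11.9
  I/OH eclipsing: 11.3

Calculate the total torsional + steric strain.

This conformer (eclipsed): NH2(0°)/COOH(0°) eclipsed 10.1; OH(120°)/I(120°) eclipsed 11.3; CHO(240°)/Br(240°) eclipsed 11.4 → 32.8 kJ/mol.

32.8 kJ/mol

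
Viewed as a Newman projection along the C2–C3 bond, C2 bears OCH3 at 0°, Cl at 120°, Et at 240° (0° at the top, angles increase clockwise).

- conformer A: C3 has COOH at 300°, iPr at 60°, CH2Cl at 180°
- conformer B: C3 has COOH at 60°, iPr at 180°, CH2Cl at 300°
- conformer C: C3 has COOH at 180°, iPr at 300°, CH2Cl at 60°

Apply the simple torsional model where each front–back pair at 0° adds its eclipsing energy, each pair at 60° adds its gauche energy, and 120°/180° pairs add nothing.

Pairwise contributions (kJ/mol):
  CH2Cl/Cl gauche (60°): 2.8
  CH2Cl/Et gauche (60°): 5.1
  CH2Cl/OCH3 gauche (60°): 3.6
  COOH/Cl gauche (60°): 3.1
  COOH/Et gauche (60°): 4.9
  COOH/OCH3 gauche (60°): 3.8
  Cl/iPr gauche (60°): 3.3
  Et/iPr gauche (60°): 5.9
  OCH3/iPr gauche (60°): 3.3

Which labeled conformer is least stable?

B

A (staggered): OCH3–COOH gauche, OCH3–iPr gauche, Cl–iPr gauche, Cl–CH2Cl gauche, Et–COOH gauche, Et–CH2Cl gauche; 3.8 + 3.3 + 3.3 + 2.8 + 4.9 + 5.1 = 23.2 kJ/mol.
B (staggered): OCH3–COOH gauche, OCH3–CH2Cl gauche, Cl–COOH gauche, Cl–iPr gauche, Et–iPr gauche, Et–CH2Cl gauche; 3.8 + 3.6 + 3.1 + 3.3 + 5.9 + 5.1 = 24.8 kJ/mol.
C (staggered): OCH3–iPr gauche, OCH3–CH2Cl gauche, Cl–COOH gauche, Cl–CH2Cl gauche, Et–COOH gauche, Et–iPr gauche; 3.3 + 3.6 + 3.1 + 2.8 + 4.9 + 5.9 = 23.6 kJ/mol.
B has the highest total (24.8 kJ/mol).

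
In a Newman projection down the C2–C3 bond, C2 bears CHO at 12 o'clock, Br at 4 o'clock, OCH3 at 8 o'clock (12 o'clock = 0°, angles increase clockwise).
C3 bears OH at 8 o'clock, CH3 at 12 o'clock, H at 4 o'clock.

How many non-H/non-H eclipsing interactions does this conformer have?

2

Non-H eclipsing pairs: CHO(0°)/CH3(0°); OCH3(240°)/OH(240°) — 2 interactions.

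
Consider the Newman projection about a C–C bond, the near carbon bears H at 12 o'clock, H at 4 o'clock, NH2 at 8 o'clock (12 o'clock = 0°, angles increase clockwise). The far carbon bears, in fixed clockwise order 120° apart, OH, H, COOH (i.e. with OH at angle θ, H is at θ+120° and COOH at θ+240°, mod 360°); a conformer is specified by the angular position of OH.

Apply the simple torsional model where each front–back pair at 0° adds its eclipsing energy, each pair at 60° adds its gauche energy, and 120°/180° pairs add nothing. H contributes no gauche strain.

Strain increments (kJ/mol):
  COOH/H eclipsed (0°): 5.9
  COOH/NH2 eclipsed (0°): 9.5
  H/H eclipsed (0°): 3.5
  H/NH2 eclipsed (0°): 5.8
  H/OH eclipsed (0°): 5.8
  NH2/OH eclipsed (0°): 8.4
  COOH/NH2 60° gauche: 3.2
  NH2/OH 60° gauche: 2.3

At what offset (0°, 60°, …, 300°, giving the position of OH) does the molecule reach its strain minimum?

180°

OH at 0° (eclipsed): H(0°)/OH(0°) eclipsed 5.8; H(120°)/H(120°) eclipsed 3.5; NH2(240°)/COOH(240°) eclipsed 9.5 → 18.8 kJ/mol.
OH at 60° (staggered): NH2(240°)/COOH(300°) gauche 3.2 → 3.2 kJ/mol.
OH at 120° (eclipsed): H(0°)/COOH(0°) eclipsed 5.9; H(120°)/OH(120°) eclipsed 5.8; NH2(240°)/H(240°) eclipsed 5.8 → 17.5 kJ/mol.
OH at 180° (staggered): NH2(240°)/OH(180°) gauche 2.3 → 2.3 kJ/mol.
OH at 240° (eclipsed): H(0°)/H(0°) eclipsed 3.5; H(120°)/COOH(120°) eclipsed 5.9; NH2(240°)/OH(240°) eclipsed 8.4 → 17.8 kJ/mol.
OH at 300° (staggered): NH2(240°)/OH(300°) gauche 2.3; NH2(240°)/COOH(180°) gauche 3.2 → 5.5 kJ/mol.
The minimum (2.3 kJ/mol) occurs with OH at 180°.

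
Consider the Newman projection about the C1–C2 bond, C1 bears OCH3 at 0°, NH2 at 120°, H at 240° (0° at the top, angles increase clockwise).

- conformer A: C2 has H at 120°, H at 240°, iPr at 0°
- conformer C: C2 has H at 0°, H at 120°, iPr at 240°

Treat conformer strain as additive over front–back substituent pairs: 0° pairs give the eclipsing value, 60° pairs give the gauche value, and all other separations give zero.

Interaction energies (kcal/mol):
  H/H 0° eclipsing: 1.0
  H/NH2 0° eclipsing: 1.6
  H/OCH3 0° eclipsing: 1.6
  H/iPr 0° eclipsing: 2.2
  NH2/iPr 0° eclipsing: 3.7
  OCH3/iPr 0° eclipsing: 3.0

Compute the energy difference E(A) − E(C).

+0.2 kcal/mol

A (eclipsed): OCH3(0°)/iPr(0°) eclipsed 3.0; NH2(120°)/H(120°) eclipsed 1.6; H(240°)/H(240°) eclipsed 1.0 → 5.6 kcal/mol.
C (eclipsed): OCH3(0°)/H(0°) eclipsed 1.6; NH2(120°)/H(120°) eclipsed 1.6; H(240°)/iPr(240°) eclipsed 2.2 → 5.4 kcal/mol.
E(A) − E(C) = 5.6 − 5.4 = +0.2 kcal/mol.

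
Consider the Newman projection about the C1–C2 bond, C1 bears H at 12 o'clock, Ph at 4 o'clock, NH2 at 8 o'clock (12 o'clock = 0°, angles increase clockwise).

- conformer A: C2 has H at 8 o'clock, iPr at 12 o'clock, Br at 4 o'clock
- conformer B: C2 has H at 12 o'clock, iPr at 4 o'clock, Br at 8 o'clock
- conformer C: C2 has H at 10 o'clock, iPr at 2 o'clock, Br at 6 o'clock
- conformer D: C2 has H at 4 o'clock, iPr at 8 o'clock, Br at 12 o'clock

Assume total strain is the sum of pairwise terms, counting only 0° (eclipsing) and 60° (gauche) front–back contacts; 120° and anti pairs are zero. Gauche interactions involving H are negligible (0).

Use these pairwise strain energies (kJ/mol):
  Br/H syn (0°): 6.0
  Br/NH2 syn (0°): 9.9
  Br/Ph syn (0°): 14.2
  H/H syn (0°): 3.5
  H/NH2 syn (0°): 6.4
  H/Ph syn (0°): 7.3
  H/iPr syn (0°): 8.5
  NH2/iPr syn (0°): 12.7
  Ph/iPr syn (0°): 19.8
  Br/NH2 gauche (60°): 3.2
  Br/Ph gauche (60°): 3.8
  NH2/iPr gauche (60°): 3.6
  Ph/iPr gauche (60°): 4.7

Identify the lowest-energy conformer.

C

A (eclipsed): H(0°)/iPr(0°) eclipsed 8.5; Ph(120°)/Br(120°) eclipsed 14.2; NH2(240°)/H(240°) eclipsed 6.4 → 29.1 kJ/mol.
B (eclipsed): H(0°)/H(0°) eclipsed 3.5; Ph(120°)/iPr(120°) eclipsed 19.8; NH2(240°)/Br(240°) eclipsed 9.9 → 33.2 kJ/mol.
C (staggered): Ph(120°)/iPr(60°) gauche 4.7; Ph(120°)/Br(180°) gauche 3.8; NH2(240°)/Br(180°) gauche 3.2 → 11.7 kJ/mol.
D (eclipsed): H(0°)/Br(0°) eclipsed 6.0; Ph(120°)/H(120°) eclipsed 7.3; NH2(240°)/iPr(240°) eclipsed 12.7 → 26.0 kJ/mol.
C has the lowest total (11.7 kJ/mol).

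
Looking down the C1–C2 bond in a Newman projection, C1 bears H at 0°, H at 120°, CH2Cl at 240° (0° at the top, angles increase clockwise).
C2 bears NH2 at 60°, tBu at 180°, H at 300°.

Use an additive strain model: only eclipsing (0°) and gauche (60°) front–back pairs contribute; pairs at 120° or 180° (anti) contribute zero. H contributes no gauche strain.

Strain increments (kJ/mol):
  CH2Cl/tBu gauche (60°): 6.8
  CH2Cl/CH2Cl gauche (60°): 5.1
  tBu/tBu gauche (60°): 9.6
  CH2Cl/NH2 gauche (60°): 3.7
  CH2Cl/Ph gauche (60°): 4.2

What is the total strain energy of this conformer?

This conformer (staggered): CH2Cl(240°)/tBu(180°) gauche 6.8 → 6.8 kJ/mol.

6.8 kJ/mol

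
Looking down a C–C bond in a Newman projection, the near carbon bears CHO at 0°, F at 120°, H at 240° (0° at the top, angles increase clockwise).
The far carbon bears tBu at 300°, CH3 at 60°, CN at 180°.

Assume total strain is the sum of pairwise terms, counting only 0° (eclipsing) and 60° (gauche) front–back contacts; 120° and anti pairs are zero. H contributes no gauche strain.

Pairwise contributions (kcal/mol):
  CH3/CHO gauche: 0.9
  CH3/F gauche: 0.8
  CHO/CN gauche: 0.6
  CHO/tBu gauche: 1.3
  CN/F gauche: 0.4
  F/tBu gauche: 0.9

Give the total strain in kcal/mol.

3.4 kcal/mol

This conformer (staggered): CHO(0°)/tBu(300°) gauche 1.3; CHO(0°)/CH3(60°) gauche 0.9; F(120°)/CH3(60°) gauche 0.8; F(120°)/CN(180°) gauche 0.4 → 3.4 kcal/mol.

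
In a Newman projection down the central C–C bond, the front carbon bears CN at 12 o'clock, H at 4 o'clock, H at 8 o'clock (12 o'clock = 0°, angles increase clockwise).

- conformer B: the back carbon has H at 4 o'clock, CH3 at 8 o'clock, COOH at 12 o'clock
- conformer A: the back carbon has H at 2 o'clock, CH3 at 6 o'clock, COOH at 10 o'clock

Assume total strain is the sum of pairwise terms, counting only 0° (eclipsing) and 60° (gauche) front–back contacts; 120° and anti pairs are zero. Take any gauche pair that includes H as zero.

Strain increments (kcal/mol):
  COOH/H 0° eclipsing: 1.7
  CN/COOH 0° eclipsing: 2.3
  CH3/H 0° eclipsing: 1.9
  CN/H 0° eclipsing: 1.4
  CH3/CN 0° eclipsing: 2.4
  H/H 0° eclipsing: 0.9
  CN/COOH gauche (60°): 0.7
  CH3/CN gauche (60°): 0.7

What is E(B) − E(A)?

B (eclipsed): CN–COOH eclipsed, H–H eclipsed, H–CH3 eclipsed; 2.3 + 0.9 + 1.9 = 5.1 kcal/mol.
A (staggered): CN–COOH gauche; 0.7 = 0.7 kcal/mol.
E(B) − E(A) = 5.1 − 0.7 = +4.4 kcal/mol.

+4.4 kcal/mol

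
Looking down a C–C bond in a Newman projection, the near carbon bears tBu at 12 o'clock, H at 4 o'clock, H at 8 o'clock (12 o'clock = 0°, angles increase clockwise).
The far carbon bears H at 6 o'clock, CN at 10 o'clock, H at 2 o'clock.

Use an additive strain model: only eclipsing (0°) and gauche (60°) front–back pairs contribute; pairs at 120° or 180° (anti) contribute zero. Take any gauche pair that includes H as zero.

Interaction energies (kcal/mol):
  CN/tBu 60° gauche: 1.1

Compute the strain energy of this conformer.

1.1 kcal/mol

This conformer is staggered. tBu at 0° is gauche with CN at 300° (1.1). Total 1.1 kcal/mol.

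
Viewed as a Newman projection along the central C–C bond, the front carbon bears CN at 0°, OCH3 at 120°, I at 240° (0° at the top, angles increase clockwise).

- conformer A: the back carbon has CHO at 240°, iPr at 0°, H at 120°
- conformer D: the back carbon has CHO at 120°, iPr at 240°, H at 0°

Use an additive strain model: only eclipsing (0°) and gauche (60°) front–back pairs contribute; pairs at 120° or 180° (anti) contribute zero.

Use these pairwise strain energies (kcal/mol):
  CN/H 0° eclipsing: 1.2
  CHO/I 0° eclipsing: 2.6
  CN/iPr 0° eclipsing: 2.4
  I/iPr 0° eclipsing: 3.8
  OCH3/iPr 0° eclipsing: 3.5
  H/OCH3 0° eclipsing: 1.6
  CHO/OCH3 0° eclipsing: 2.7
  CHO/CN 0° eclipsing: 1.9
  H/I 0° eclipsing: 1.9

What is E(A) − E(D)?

-1.1 kcal/mol

A is eclipsed. CN at 0° is eclipsed with iPr at 0° (2.4); OCH3 at 120° is eclipsed with H at 120° (1.6); I at 240° is eclipsed with CHO at 240° (2.6). Total 6.6 kcal/mol.
D is eclipsed. CN at 0° is eclipsed with H at 0° (1.2); OCH3 at 120° is eclipsed with CHO at 120° (2.7); I at 240° is eclipsed with iPr at 240° (3.8). Total 7.7 kcal/mol.
E(A) − E(D) = 6.6 − 7.7 = -1.1 kcal/mol.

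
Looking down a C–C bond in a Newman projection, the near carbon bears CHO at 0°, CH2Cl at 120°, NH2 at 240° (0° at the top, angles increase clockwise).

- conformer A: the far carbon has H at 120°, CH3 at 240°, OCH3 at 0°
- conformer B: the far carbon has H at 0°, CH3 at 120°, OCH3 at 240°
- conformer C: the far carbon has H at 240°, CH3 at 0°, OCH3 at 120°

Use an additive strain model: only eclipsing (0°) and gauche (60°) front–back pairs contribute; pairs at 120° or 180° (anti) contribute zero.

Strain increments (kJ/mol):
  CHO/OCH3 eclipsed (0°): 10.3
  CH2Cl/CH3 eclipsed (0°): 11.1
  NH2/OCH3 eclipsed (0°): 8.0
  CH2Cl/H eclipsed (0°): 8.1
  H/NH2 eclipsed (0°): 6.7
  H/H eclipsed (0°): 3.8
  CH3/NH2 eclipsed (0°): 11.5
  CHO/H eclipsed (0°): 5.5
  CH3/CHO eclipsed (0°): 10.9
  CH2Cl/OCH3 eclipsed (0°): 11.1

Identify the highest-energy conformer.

A

A (eclipsed): CHO(0°)/OCH3(0°) eclipsed 10.3; CH2Cl(120°)/H(120°) eclipsed 8.1; NH2(240°)/CH3(240°) eclipsed 11.5 → 29.9 kJ/mol.
B (eclipsed): CHO(0°)/H(0°) eclipsed 5.5; CH2Cl(120°)/CH3(120°) eclipsed 11.1; NH2(240°)/OCH3(240°) eclipsed 8.0 → 24.6 kJ/mol.
C (eclipsed): CHO(0°)/CH3(0°) eclipsed 10.9; CH2Cl(120°)/OCH3(120°) eclipsed 11.1; NH2(240°)/H(240°) eclipsed 6.7 → 28.7 kJ/mol.
A has the highest total (29.9 kJ/mol).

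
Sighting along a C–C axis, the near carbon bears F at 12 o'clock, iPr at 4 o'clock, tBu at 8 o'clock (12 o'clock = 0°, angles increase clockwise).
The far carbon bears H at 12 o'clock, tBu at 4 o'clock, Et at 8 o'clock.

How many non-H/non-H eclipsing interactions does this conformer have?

Non-H eclipsing pairs: iPr(120°)/tBu(120°); tBu(240°)/Et(240°) — 2 interactions.

2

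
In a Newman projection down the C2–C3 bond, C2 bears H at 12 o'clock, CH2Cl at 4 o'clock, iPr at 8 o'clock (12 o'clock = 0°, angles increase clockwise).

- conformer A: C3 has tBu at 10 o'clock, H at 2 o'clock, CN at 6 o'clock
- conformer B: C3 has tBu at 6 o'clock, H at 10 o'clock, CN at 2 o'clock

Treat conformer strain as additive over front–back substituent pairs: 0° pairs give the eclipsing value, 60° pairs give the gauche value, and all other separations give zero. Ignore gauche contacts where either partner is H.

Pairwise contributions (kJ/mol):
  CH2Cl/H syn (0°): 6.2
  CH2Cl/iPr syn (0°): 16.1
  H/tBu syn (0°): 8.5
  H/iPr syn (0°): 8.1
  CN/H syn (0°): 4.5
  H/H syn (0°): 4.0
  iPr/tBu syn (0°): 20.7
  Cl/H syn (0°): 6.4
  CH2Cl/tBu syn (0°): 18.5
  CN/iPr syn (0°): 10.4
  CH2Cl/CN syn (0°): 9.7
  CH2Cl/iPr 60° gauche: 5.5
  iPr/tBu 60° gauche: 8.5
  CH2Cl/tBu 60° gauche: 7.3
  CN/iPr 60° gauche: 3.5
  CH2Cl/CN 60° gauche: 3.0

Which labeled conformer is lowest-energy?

A

A (staggered): CH2Cl(120°)/CN(180°) gauche 3.0; iPr(240°)/tBu(300°) gauche 8.5; iPr(240°)/CN(180°) gauche 3.5 → 15.0 kJ/mol.
B (staggered): CH2Cl(120°)/tBu(180°) gauche 7.3; CH2Cl(120°)/CN(60°) gauche 3.0; iPr(240°)/tBu(180°) gauche 8.5 → 18.8 kJ/mol.
A has the lowest total (15.0 kJ/mol).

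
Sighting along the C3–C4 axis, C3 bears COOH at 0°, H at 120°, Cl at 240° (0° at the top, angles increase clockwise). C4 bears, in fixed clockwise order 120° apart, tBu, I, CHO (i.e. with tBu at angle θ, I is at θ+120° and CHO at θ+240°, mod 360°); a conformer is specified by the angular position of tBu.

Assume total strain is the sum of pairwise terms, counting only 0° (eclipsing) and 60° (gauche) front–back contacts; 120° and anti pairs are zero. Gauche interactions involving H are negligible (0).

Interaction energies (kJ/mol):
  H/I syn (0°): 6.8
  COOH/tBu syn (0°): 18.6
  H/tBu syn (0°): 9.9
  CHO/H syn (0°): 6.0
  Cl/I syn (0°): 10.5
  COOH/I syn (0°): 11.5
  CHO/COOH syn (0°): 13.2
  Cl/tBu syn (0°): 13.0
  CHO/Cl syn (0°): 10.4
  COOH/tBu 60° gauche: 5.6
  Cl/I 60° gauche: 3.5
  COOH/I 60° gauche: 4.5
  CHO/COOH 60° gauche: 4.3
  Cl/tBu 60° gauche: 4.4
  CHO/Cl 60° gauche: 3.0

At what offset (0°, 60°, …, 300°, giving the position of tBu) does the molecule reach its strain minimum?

tBu at 0° is eclipsed. COOH at 0° is eclipsed with tBu at 0° (18.6); H at 120° is eclipsed with I at 120° (6.8); Cl at 240° is eclipsed with CHO at 240° (10.4). Total 35.8 kJ/mol.
tBu at 60° is staggered. COOH at 0° is gauche with tBu at 60° (5.6); COOH at 0° is gauche with CHO at 300° (4.3); Cl at 240° is gauche with I at 180° (3.5); Cl at 240° is gauche with CHO at 300° (3.0). Total 16.4 kJ/mol.
tBu at 120° is eclipsed. COOH at 0° is eclipsed with CHO at 0° (13.2); H at 120° is eclipsed with tBu at 120° (9.9); Cl at 240° is eclipsed with I at 240° (10.5). Total 33.6 kJ/mol.
tBu at 180° is staggered. COOH at 0° is gauche with I at 300° (4.5); COOH at 0° is gauche with CHO at 60° (4.3); Cl at 240° is gauche with tBu at 180° (4.4); Cl at 240° is gauche with I at 300° (3.5). Total 16.7 kJ/mol.
tBu at 240° is eclipsed. COOH at 0° is eclipsed with I at 0° (11.5); H at 120° is eclipsed with CHO at 120° (6.0); Cl at 240° is eclipsed with tBu at 240° (13.0). Total 30.5 kJ/mol.
tBu at 300° is staggered. COOH at 0° is gauche with tBu at 300° (5.6); COOH at 0° is gauche with I at 60° (4.5); Cl at 240° is gauche with tBu at 300° (4.4); Cl at 240° is gauche with CHO at 180° (3.0). Total 17.5 kJ/mol.
The minimum (16.4 kJ/mol) occurs with tBu at 60°.

60°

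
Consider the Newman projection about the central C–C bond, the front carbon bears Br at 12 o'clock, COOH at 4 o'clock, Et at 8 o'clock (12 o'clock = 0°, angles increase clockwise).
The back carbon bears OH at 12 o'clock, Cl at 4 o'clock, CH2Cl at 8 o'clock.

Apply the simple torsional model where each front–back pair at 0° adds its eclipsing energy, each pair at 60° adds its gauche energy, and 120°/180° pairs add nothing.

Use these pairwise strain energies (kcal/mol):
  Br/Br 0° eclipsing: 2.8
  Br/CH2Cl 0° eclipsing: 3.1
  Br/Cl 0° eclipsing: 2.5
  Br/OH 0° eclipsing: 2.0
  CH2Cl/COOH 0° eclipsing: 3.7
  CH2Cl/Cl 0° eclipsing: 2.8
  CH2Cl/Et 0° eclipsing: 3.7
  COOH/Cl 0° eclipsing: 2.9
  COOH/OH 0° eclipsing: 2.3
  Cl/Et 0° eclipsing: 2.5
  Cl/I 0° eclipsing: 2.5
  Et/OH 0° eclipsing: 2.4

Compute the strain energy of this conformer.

This conformer is eclipsed. Br at 0° is eclipsed with OH at 0° (2.0); COOH at 120° is eclipsed with Cl at 120° (2.9); Et at 240° is eclipsed with CH2Cl at 240° (3.7). Total 8.6 kcal/mol.

8.6 kcal/mol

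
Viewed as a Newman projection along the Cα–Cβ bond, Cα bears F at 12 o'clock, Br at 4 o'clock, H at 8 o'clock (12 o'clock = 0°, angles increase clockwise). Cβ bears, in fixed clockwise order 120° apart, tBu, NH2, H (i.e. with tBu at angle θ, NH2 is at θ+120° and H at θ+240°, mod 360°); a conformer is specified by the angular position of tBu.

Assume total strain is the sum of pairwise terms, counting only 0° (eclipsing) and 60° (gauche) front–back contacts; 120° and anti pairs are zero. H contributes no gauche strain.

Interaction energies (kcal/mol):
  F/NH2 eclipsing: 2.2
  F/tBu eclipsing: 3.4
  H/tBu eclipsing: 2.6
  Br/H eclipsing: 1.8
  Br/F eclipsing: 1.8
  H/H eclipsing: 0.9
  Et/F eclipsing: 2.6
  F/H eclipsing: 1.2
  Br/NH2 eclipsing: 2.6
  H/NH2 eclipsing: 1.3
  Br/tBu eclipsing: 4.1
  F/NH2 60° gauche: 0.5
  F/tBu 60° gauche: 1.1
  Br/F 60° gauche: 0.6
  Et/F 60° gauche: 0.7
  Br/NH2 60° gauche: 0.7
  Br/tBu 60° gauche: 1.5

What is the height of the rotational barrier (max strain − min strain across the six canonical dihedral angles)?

tBu at 0° (eclipsed): F(0°)/tBu(0°) eclipsed 3.4; Br(120°)/NH2(120°) eclipsed 2.6; H(240°)/H(240°) eclipsed 0.9 → 6.9 kcal/mol.
tBu at 60° (staggered): F(0°)/tBu(60°) gauche 1.1; Br(120°)/tBu(60°) gauche 1.5; Br(120°)/NH2(180°) gauche 0.7 → 3.3 kcal/mol.
tBu at 120° (eclipsed): F(0°)/H(0°) eclipsed 1.2; Br(120°)/tBu(120°) eclipsed 4.1; H(240°)/NH2(240°) eclipsed 1.3 → 6.6 kcal/mol.
tBu at 180° (staggered): F(0°)/NH2(300°) gauche 0.5; Br(120°)/tBu(180°) gauche 1.5 → 2.0 kcal/mol.
tBu at 240° (eclipsed): F(0°)/NH2(0°) eclipsed 2.2; Br(120°)/H(120°) eclipsed 1.8; H(240°)/tBu(240°) eclipsed 2.6 → 6.6 kcal/mol.
tBu at 300° (staggered): F(0°)/tBu(300°) gauche 1.1; F(0°)/NH2(60°) gauche 0.5; Br(120°)/NH2(60°) gauche 0.7 → 2.3 kcal/mol.
Max at 0° (6.9 kcal/mol), min at 180° (2.0 kcal/mol); barrier = 4.9 kcal/mol.

4.9 kcal/mol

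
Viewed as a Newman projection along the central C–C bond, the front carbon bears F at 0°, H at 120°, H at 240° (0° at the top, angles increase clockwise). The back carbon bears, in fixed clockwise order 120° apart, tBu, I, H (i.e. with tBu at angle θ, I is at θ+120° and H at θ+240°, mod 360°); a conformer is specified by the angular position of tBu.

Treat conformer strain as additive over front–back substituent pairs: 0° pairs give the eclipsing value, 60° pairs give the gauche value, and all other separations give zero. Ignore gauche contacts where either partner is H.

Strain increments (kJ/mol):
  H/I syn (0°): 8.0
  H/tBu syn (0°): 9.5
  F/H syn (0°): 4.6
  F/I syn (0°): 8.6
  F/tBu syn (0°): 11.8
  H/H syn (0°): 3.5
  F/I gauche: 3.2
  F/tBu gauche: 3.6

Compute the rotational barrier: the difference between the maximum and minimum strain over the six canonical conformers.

20.1 kJ/mol

tBu at 0° (eclipsed): F–tBu eclipsed, H–I eclipsed, H–H eclipsed; 11.8 + 8.0 + 3.5 = 23.3 kJ/mol.
tBu at 60° (staggered): F–tBu gauche; 3.6 = 3.6 kJ/mol.
tBu at 120° (eclipsed): F–H eclipsed, H–tBu eclipsed, H–I eclipsed; 4.6 + 9.5 + 8.0 = 22.1 kJ/mol.
tBu at 180° (staggered): F–I gauche; 3.2 = 3.2 kJ/mol.
tBu at 240° (eclipsed): F–I eclipsed, H–H eclipsed, H–tBu eclipsed; 8.6 + 3.5 + 9.5 = 21.6 kJ/mol.
tBu at 300° (staggered): F–tBu gauche, F–I gauche; 3.6 + 3.2 = 6.8 kJ/mol.
Max at 0° (23.3 kJ/mol), min at 180° (3.2 kJ/mol); barrier = 20.1 kJ/mol.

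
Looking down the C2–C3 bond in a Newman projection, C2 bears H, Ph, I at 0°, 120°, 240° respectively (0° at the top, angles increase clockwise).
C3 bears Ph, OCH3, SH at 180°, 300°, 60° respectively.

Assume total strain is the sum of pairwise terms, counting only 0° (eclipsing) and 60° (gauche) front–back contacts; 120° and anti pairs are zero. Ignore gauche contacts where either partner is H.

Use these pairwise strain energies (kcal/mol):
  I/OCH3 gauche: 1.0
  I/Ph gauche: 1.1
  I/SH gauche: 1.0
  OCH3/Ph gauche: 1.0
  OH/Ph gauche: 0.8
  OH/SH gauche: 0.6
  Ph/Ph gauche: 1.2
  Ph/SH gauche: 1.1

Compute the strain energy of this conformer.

4.4 kcal/mol

This conformer (staggered): Ph–Ph gauche, Ph–SH gauche, I–Ph gauche, I–OCH3 gauche; 1.2 + 1.1 + 1.1 + 1.0 = 4.4 kcal/mol.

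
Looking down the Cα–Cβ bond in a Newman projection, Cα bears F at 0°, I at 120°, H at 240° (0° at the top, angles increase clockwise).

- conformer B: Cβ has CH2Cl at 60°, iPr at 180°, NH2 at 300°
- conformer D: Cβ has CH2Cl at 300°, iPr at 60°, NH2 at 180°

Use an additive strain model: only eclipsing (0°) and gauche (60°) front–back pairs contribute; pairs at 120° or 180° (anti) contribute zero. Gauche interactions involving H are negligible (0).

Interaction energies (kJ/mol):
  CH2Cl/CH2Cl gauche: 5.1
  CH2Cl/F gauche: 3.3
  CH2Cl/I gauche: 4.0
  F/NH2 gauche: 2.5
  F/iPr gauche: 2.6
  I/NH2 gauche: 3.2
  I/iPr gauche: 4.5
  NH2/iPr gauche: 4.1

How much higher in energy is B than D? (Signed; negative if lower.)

B (staggered): F(0°)/CH2Cl(60°) gauche 3.3; F(0°)/NH2(300°) gauche 2.5; I(120°)/CH2Cl(60°) gauche 4.0; I(120°)/iPr(180°) gauche 4.5 → 14.3 kJ/mol.
D (staggered): F(0°)/CH2Cl(300°) gauche 3.3; F(0°)/iPr(60°) gauche 2.6; I(120°)/iPr(60°) gauche 4.5; I(120°)/NH2(180°) gauche 3.2 → 13.6 kJ/mol.
E(B) − E(D) = 14.3 − 13.6 = +0.7 kJ/mol.

+0.7 kJ/mol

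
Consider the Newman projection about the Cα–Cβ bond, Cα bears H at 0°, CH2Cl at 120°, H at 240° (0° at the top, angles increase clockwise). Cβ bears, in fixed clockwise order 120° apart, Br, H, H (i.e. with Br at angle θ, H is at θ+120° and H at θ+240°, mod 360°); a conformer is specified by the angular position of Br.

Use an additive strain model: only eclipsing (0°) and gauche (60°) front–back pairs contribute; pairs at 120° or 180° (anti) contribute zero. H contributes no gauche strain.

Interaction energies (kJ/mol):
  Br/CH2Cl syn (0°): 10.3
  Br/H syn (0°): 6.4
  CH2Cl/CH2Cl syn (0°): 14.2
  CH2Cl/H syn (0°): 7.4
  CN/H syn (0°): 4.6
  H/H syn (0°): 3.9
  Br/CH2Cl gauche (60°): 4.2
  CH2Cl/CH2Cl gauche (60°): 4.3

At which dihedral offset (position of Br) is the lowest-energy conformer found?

Br at 0° (eclipsed): H(0°)/Br(0°) eclipsed 6.4; CH2Cl(120°)/H(120°) eclipsed 7.4; H(240°)/H(240°) eclipsed 3.9 → 17.7 kJ/mol.
Br at 60° (staggered): CH2Cl(120°)/Br(60°) gauche 4.2 → 4.2 kJ/mol.
Br at 120° (eclipsed): H(0°)/H(0°) eclipsed 3.9; CH2Cl(120°)/Br(120°) eclipsed 10.3; H(240°)/H(240°) eclipsed 3.9 → 18.1 kJ/mol.
Br at 180° (staggered): CH2Cl(120°)/Br(180°) gauche 4.2 → 4.2 kJ/mol.
Br at 240° (eclipsed): H(0°)/H(0°) eclipsed 3.9; CH2Cl(120°)/H(120°) eclipsed 7.4; H(240°)/Br(240°) eclipsed 6.4 → 17.7 kJ/mol.
Br at 300° (staggered): no non-H gauche contacts → 0.0 kJ/mol.
The minimum (0.0 kJ/mol) occurs with Br at 300°.

300°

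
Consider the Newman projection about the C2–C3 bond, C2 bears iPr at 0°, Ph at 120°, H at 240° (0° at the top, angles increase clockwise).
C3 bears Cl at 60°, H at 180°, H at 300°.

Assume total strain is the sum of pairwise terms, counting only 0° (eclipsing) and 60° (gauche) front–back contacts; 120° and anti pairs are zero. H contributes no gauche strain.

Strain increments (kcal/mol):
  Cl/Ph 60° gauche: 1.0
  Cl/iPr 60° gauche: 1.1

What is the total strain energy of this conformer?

2.1 kcal/mol

This conformer (staggered): iPr–Cl gauche, Ph–Cl gauche; 1.1 + 1.0 = 2.1 kcal/mol.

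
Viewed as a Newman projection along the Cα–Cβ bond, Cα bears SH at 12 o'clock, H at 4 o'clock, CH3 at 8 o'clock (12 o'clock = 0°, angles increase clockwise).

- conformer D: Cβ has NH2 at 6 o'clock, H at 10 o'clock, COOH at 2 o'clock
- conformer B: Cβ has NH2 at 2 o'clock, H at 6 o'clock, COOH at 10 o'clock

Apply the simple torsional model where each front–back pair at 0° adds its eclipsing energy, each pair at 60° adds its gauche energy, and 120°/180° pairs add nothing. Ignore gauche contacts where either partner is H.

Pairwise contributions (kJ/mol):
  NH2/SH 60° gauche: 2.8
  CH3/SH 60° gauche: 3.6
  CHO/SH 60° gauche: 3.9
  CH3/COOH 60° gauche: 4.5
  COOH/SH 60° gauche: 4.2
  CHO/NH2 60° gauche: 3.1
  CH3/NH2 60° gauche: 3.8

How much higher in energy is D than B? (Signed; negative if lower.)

D (staggered): SH(0°)/COOH(60°) gauche 4.2; CH3(240°)/NH2(180°) gauche 3.8 → 8.0 kJ/mol.
B (staggered): SH(0°)/NH2(60°) gauche 2.8; SH(0°)/COOH(300°) gauche 4.2; CH3(240°)/COOH(300°) gauche 4.5 → 11.5 kJ/mol.
E(D) − E(B) = 8.0 − 11.5 = -3.5 kJ/mol.

-3.5 kJ/mol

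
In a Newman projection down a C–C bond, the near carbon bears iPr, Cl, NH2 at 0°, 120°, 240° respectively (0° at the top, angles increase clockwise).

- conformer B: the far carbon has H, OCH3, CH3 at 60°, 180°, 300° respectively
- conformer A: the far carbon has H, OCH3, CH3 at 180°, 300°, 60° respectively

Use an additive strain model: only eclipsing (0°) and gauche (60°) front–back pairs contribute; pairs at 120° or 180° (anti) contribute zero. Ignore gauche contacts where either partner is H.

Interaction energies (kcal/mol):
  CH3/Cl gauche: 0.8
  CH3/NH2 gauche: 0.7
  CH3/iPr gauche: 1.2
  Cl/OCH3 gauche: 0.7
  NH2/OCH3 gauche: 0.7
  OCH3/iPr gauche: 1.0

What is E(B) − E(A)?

-0.4 kcal/mol

B (staggered): iPr(0°)/CH3(300°) gauche 1.2; Cl(120°)/OCH3(180°) gauche 0.7; NH2(240°)/OCH3(180°) gauche 0.7; NH2(240°)/CH3(300°) gauche 0.7 → 3.3 kcal/mol.
A (staggered): iPr(0°)/OCH3(300°) gauche 1.0; iPr(0°)/CH3(60°) gauche 1.2; Cl(120°)/CH3(60°) gauche 0.8; NH2(240°)/OCH3(300°) gauche 0.7 → 3.7 kcal/mol.
E(B) − E(A) = 3.3 − 3.7 = -0.4 kcal/mol.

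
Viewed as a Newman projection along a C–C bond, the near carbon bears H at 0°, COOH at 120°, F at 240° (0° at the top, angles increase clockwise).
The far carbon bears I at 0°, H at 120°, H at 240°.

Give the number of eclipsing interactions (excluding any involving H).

0

Every eclipsing pair involves H, so the count is 0.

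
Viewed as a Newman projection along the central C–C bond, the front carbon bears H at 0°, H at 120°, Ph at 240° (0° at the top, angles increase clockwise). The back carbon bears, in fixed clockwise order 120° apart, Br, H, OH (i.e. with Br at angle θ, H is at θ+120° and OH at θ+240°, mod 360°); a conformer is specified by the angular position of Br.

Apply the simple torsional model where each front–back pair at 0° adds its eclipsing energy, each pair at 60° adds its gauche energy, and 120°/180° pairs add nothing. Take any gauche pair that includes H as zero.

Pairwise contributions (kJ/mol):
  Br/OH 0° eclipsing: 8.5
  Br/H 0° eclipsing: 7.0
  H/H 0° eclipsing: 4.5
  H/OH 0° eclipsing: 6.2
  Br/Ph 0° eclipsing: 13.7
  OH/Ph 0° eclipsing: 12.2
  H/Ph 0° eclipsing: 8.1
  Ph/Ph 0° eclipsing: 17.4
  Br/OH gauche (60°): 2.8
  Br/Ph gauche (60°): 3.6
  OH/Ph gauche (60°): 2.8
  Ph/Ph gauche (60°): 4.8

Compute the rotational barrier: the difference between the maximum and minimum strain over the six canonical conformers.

21.6 kJ/mol

Br at 0° (eclipsed): H–Br eclipsed, H–H eclipsed, Ph–OH eclipsed; 7.0 + 4.5 + 12.2 = 23.7 kJ/mol.
Br at 60° (staggered): Ph–OH gauche; 2.8 = 2.8 kJ/mol.
Br at 120° (eclipsed): H–OH eclipsed, H–Br eclipsed, Ph–H eclipsed; 6.2 + 7.0 + 8.1 = 21.3 kJ/mol.
Br at 180° (staggered): Ph–Br gauche; 3.6 = 3.6 kJ/mol.
Br at 240° (eclipsed): H–H eclipsed, H–OH eclipsed, Ph–Br eclipsed; 4.5 + 6.2 + 13.7 = 24.4 kJ/mol.
Br at 300° (staggered): Ph–Br gauche, Ph–OH gauche; 3.6 + 2.8 = 6.4 kJ/mol.
Max at 240° (24.4 kJ/mol), min at 60° (2.8 kJ/mol); barrier = 21.6 kJ/mol.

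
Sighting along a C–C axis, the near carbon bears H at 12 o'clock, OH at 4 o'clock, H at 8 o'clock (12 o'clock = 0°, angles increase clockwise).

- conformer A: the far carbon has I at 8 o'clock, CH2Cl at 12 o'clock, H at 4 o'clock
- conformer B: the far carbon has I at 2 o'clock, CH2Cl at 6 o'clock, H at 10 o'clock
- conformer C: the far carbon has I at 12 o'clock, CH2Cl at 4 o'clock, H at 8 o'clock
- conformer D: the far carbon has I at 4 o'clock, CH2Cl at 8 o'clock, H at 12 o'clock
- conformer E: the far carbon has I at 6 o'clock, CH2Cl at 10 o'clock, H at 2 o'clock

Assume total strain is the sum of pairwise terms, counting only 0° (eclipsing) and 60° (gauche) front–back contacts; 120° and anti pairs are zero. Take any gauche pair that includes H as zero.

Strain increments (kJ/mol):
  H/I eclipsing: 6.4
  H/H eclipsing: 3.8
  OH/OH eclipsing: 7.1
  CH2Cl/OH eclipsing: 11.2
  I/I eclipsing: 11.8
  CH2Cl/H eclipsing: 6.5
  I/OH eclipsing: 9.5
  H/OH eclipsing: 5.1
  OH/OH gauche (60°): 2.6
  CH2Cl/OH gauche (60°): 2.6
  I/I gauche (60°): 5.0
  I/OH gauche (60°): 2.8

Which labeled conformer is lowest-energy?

A (eclipsed): H–CH2Cl eclipsed, OH–H eclipsed, H–I eclipsed; 6.5 + 5.1 + 6.4 = 18.0 kJ/mol.
B (staggered): OH–I gauche, OH–CH2Cl gauche; 2.8 + 2.6 = 5.4 kJ/mol.
C (eclipsed): H–I eclipsed, OH–CH2Cl eclipsed, H–H eclipsed; 6.4 + 11.2 + 3.8 = 21.4 kJ/mol.
D (eclipsed): H–H eclipsed, OH–I eclipsed, H–CH2Cl eclipsed; 3.8 + 9.5 + 6.5 = 19.8 kJ/mol.
E (staggered): OH–I gauche; 2.8 = 2.8 kJ/mol.
E has the lowest total (2.8 kJ/mol).

E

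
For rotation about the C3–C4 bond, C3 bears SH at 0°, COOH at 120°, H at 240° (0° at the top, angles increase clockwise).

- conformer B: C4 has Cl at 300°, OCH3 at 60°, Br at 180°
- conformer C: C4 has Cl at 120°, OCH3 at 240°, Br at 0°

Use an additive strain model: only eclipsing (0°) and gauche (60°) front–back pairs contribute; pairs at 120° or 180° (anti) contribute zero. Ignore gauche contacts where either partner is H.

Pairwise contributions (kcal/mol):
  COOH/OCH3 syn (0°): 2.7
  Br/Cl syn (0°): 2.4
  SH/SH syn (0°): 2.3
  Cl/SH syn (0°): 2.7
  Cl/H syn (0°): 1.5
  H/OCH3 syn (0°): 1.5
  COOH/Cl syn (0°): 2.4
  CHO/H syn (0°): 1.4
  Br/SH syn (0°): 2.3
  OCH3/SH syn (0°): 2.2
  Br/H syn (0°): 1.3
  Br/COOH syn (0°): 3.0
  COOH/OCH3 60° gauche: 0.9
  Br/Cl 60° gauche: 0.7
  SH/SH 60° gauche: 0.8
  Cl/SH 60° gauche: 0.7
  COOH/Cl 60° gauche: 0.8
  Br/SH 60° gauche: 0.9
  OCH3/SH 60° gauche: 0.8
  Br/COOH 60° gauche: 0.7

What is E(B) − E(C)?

B (staggered): SH–Cl gauche, SH–OCH3 gauche, COOH–OCH3 gauche, COOH–Br gauche; 0.7 + 0.8 + 0.9 + 0.7 = 3.1 kcal/mol.
C (eclipsed): SH–Br eclipsed, COOH–Cl eclipsed, H–OCH3 eclipsed; 2.3 + 2.4 + 1.5 = 6.2 kcal/mol.
E(B) − E(C) = 3.1 − 6.2 = -3.1 kcal/mol.

-3.1 kcal/mol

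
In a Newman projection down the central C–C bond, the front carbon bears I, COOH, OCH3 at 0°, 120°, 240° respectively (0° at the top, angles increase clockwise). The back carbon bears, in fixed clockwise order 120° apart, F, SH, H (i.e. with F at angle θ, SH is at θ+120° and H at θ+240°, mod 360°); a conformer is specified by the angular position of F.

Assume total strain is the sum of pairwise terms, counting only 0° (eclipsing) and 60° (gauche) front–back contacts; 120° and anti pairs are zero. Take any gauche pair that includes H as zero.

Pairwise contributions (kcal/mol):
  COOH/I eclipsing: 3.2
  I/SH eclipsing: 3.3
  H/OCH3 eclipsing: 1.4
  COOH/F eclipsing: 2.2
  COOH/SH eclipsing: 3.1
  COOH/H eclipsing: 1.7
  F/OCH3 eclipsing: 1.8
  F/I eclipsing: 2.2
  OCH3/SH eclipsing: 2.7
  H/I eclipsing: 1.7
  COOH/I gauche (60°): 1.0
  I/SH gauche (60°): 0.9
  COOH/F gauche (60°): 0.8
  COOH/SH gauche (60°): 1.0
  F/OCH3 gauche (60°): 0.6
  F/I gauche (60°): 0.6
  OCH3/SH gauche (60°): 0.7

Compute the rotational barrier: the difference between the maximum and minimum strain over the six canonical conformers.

3.8 kcal/mol

F at 0° (eclipsed): I–F eclipsed, COOH–SH eclipsed, OCH3–H eclipsed; 2.2 + 3.1 + 1.4 = 6.7 kcal/mol.
F at 60° (staggered): I–F gauche, COOH–F gauche, COOH–SH gauche, OCH3–SH gauche; 0.6 + 0.8 + 1.0 + 0.7 = 3.1 kcal/mol.
F at 120° (eclipsed): I–H eclipsed, COOH–F eclipsed, OCH3–SH eclipsed; 1.7 + 2.2 + 2.7 = 6.6 kcal/mol.
F at 180° (staggered): I–SH gauche, COOH–F gauche, OCH3–F gauche, OCH3–SH gauche; 0.9 + 0.8 + 0.6 + 0.7 = 3.0 kcal/mol.
F at 240° (eclipsed): I–SH eclipsed, COOH–H eclipsed, OCH3–F eclipsed; 3.3 + 1.7 + 1.8 = 6.8 kcal/mol.
F at 300° (staggered): I–F gauche, I–SH gauche, COOH–SH gauche, OCH3–F gauche; 0.6 + 0.9 + 1.0 + 0.6 = 3.1 kcal/mol.
Max at 240° (6.8 kcal/mol), min at 180° (3.0 kcal/mol); barrier = 3.8 kcal/mol.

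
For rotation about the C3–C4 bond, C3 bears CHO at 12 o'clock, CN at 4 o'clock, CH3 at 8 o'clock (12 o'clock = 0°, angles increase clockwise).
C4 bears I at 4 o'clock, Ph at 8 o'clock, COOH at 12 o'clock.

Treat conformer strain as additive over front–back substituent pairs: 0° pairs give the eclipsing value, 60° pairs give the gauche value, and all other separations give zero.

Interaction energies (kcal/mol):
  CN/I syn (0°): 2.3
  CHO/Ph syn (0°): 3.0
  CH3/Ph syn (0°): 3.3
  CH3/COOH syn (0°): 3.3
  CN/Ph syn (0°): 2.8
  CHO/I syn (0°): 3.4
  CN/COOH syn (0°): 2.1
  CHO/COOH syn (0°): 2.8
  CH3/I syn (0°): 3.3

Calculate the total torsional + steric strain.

This conformer (eclipsed): CHO–COOH eclipsed, CN–I eclipsed, CH3–Ph eclipsed; 2.8 + 2.3 + 3.3 = 8.4 kcal/mol.

8.4 kcal/mol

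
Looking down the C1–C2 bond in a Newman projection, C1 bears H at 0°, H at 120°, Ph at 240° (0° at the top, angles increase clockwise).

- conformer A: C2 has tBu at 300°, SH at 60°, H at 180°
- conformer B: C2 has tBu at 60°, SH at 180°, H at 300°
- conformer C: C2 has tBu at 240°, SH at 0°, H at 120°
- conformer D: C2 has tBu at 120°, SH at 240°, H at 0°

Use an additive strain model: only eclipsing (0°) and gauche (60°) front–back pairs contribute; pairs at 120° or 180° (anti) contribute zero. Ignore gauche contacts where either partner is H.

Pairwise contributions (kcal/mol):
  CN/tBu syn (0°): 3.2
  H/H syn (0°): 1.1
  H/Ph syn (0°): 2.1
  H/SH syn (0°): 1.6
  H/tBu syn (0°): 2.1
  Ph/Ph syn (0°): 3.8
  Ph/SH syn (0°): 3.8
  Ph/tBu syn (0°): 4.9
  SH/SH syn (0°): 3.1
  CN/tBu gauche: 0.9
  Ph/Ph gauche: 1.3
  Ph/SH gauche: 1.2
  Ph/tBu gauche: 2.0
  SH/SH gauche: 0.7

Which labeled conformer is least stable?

C

A (staggered): Ph(240°)/tBu(300°) gauche 2.0 → 2.0 kcal/mol.
B (staggered): Ph(240°)/SH(180°) gauche 1.2 → 1.2 kcal/mol.
C (eclipsed): H(0°)/SH(0°) eclipsed 1.6; H(120°)/H(120°) eclipsed 1.1; Ph(240°)/tBu(240°) eclipsed 4.9 → 7.6 kcal/mol.
D (eclipsed): H(0°)/H(0°) eclipsed 1.1; H(120°)/tBu(120°) eclipsed 2.1; Ph(240°)/SH(240°) eclipsed 3.8 → 7.0 kcal/mol.
C has the highest total (7.6 kcal/mol).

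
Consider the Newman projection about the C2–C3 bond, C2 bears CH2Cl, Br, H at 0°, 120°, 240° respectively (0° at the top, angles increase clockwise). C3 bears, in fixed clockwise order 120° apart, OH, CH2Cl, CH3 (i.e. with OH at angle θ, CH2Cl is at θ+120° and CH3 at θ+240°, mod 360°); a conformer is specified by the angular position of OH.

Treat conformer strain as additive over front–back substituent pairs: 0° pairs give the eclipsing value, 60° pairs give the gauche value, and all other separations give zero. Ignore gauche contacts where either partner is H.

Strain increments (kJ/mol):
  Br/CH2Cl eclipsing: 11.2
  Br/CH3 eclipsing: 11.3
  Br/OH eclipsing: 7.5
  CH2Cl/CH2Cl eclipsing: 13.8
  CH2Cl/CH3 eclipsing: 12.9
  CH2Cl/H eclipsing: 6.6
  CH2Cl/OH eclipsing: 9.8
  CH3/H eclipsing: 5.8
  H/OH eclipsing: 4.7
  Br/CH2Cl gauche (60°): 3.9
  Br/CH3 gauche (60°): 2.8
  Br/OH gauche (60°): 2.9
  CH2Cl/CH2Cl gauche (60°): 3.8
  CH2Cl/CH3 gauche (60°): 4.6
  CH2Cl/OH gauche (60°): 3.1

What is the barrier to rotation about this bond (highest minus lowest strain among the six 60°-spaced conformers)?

16.2 kJ/mol

OH at 0° (eclipsed): CH2Cl(0°)/OH(0°) eclipsed 9.8; Br(120°)/CH2Cl(120°) eclipsed 11.2; H(240°)/CH3(240°) eclipsed 5.8 → 26.8 kJ/mol.
OH at 60° (staggered): CH2Cl(0°)/OH(60°) gauche 3.1; CH2Cl(0°)/CH3(300°) gauche 4.6; Br(120°)/OH(60°) gauche 2.9; Br(120°)/CH2Cl(180°) gauche 3.9 → 14.5 kJ/mol.
OH at 120° (eclipsed): CH2Cl(0°)/CH3(0°) eclipsed 12.9; Br(120°)/OH(120°) eclipsed 7.5; H(240°)/CH2Cl(240°) eclipsed 6.6 → 27.0 kJ/mol.
OH at 180° (staggered): CH2Cl(0°)/CH2Cl(300°) gauche 3.8; CH2Cl(0°)/CH3(60°) gauche 4.6; Br(120°)/OH(180°) gauche 2.9; Br(120°)/CH3(60°) gauche 2.8 → 14.1 kJ/mol.
OH at 240° (eclipsed): CH2Cl(0°)/CH2Cl(0°) eclipsed 13.8; Br(120°)/CH3(120°) eclipsed 11.3; H(240°)/OH(240°) eclipsed 4.7 → 29.8 kJ/mol.
OH at 300° (staggered): CH2Cl(0°)/OH(300°) gauche 3.1; CH2Cl(0°)/CH2Cl(60°) gauche 3.8; Br(120°)/CH2Cl(60°) gauche 3.9; Br(120°)/CH3(180°) gauche 2.8 → 13.6 kJ/mol.
Max at 240° (29.8 kJ/mol), min at 300° (13.6 kJ/mol); barrier = 16.2 kJ/mol.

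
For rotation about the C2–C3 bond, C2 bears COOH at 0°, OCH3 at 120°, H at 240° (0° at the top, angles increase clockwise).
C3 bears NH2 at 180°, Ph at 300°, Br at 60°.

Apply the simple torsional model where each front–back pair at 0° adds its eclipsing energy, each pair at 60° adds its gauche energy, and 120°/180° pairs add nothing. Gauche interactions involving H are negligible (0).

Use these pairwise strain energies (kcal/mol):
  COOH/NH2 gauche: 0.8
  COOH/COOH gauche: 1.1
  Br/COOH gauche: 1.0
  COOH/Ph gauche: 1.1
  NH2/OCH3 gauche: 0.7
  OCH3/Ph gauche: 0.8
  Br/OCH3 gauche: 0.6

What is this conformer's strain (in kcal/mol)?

3.4 kcal/mol

This conformer (staggered): COOH(0°)/Ph(300°) gauche 1.1; COOH(0°)/Br(60°) gauche 1.0; OCH3(120°)/NH2(180°) gauche 0.7; OCH3(120°)/Br(60°) gauche 0.6 → 3.4 kcal/mol.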